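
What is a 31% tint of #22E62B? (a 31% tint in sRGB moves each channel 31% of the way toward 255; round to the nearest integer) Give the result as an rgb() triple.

#22E62B is rgb(34, 230, 43).
A 31% tint moves each channel 31% toward 255:
  R: 34 + 0.31×(255−34) = 34 + 68.51 = 102.51 → 103
  G: 230 + 0.31×(255−230) = 230 + 7.75 = 237.75 → 238
  B: 43 + 65.72 = 108.72 → 109

rgb(103, 238, 109)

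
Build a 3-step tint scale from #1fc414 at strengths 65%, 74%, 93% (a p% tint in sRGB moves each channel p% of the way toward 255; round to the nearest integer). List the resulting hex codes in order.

#b1eaad, #c5f0c2, #effbef

#1fc414 is rgb(31, 196, 20).
65%: (31 + 145.6 = 176.6→177, 196 + 38.35 = 234.35→234, 20 + 152.75 = 172.75→173) → #b1eaad
74%: (31 + 165.76 = 196.76→197, 196 + 43.66 = 239.66→240, 20 + 173.9 = 193.9→194) → #c5f0c2
93%: (31 + 208.32 = 239.32→239, 196 + 54.87 = 250.87→251, 20 + 218.55 = 238.55→239) → #effbef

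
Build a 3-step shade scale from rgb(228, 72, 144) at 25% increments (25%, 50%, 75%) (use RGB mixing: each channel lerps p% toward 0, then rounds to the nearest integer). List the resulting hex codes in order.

#AB366C, #722448, #391224

25%: (228 − 57 = 171→171, 72 − 18 = 54→54, 144 − 36 = 108→108) → #AB366C
50%: (228 − 114 = 114→114, 72 − 36 = 36→36, 144 − 72 = 72→72) → #722448
75%: (228 − 171 = 57→57, 72 − 54 = 18→18, 144 − 108 = 36→36) → #391224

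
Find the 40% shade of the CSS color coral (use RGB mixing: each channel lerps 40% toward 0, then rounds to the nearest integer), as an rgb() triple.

rgb(153, 76, 48)

CSS coral is rgb(255, 127, 80).
Per channel, c → c + 0.4(0 − c):
  R: 255 + 0.4×(0−255) = 255 − 102 = 153 → 153
  G: 127 − 50.8 = 76.2 → 76
  B: 80 − 32 = 48 → 48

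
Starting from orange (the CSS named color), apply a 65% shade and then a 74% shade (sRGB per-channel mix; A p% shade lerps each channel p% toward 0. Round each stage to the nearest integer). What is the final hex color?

CSS orange is rgb(255, 165, 0).
Lerp each channel 65% toward 0:
  R: 255 + 0.65×(0−255) = 255 − 165.75 = 89.25 → 89
  G: 165 + 0.65×(0−165) = 165 − 107.25 = 57.75 → 58
  B: 0 + 0.65×(0−0) = 0 + 0 = 0 → 0
After the shade: rgb(89, 58, 0) = #593a00.
Lerp each channel 74% toward 0:
  R: 89 + 0.74×(0−89) = 89 − 65.86 = 23.14 → 23
  G: 58 − 42.92 = 15.08 → 15
  B: 0 + 0.74×(0−0) = 0 + 0 = 0 → 0
rgb(23, 15, 0) = #170f00.

#170f00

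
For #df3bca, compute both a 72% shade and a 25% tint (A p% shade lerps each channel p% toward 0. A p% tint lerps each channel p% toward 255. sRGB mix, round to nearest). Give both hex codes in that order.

#df3bca is rgb(223, 59, 202).
72% shade:
  R: 223 + 0.72×(0−223) = 223 − 160.56 = 62.44 → 62
  G: 59 − 42.48 = 16.52 → 17
  B: 202 + 0.72×(0−202) = 202 − 145.44 = 56.56 → 57
  → #3e1139
25% tint:
  R: 223 + 0.25×(255−223) = 223 + 8 = 231 → 231
  G: 59 + 0.25×(255−59) = 59 + 49 = 108 → 108
  B: 202 + 13.25 = 215.25 → 215
  → #e76cd7

#3e1139, #e76cd7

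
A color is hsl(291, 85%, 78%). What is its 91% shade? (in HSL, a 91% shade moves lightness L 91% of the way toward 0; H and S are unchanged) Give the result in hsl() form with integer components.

hsl(291, 85%, 7%)

L moves 91% from 78 toward 0: 78 − 70.98 = 7.02 → 7.
H and S are unchanged.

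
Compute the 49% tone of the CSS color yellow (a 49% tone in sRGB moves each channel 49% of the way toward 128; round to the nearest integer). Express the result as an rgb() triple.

rgb(193, 193, 63)

CSS yellow is rgb(255, 255, 0).
A 49% tone moves each channel 49% toward 128:
  R: 255 + 0.49×(128−255) = 255 − 62.23 = 192.77 → 193
  G: 255 + 0.49×(128−255) = 255 − 62.23 = 192.77 → 193
  B: 0 + 62.72 = 62.72 → 63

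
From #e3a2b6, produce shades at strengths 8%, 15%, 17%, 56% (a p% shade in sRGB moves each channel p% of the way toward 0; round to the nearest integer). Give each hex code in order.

#d195a7, #c18a9b, #bc8697, #644750

#e3a2b6 is rgb(227, 162, 182).
8%: (227 − 18.16 = 208.84→209, 162 − 12.96 = 149.04→149, 182 − 14.56 = 167.44→167) → #d195a7
15%: (227 − 34.05 = 192.95→193, 162 − 24.3 = 137.7→138, 182 − 27.3 = 154.7→155) → #c18a9b
17%: (227 − 38.59 = 188.41→188, 162 − 27.54 = 134.46→134, 182 − 30.94 = 151.06→151) → #bc8697
56%: (227 − 127.12 = 99.88→100, 162 − 90.72 = 71.28→71, 182 − 101.92 = 80.08→80) → #644750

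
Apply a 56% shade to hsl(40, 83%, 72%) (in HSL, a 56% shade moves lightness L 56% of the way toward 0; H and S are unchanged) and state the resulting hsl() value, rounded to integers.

L moves 56% from 72 toward 0: 72 − 40.32 = 31.68 → 32.
H and S are unchanged.

hsl(40, 83%, 32%)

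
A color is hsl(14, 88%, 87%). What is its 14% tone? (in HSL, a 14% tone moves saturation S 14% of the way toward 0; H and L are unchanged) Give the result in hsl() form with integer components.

hsl(14, 76%, 87%)

S moves 14% from 88 toward 0: 88 − 12.32 = 75.68 → 76.
H and L are unchanged.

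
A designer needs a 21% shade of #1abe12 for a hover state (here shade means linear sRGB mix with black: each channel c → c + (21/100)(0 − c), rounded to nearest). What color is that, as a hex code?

#15960e

#1abe12 is rgb(26, 190, 18).
A 21% shade moves each channel 21% toward 0:
  R: 26 + 0.21×(0−26) = 26 − 5.46 = 20.54 → 21
  G: 190 − 39.9 = 150.1 → 150
  B: 18 + 0.21×(0−18) = 18 − 3.78 = 14.22 → 14
rgb(21, 150, 14) = #15960e.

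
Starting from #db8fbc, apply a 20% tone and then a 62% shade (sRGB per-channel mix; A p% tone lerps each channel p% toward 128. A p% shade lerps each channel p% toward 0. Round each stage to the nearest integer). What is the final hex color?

#4c3543

#db8fbc is rgb(219, 143, 188).
Per channel, c → c + 0.2(128 − c):
  R: 219 + 0.2×(128−219) = 219 − 18.2 = 200.8 → 201
  G: 143 + 0.2×(128−143) = 143 − 3 = 140 → 140
  B: 188 − 12 = 176 → 176
After the tone: rgb(201, 140, 176) = #c98cb0.
Lerp each channel 62% toward 0:
  R: 201 − 124.62 = 76.38 → 76
  G: 140 + 0.62×(0−140) = 140 − 86.8 = 53.2 → 53
  B: 176 − 109.12 = 66.88 → 67
rgb(76, 53, 67) = #4c3543.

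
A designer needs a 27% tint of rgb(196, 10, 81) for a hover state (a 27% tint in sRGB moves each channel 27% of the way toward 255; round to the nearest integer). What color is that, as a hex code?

A 27% tint moves each channel 27% toward 255:
  R: 196 + 15.93 = 211.93 → 212
  G: 10 + 66.15 = 76.15 → 76
  B: 81 + 46.98 = 127.98 → 128
rgb(212, 76, 128) = #d44c80.

#d44c80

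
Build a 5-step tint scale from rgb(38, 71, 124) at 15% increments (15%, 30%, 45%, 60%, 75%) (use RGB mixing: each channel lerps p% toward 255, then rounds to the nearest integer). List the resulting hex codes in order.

15%: (38 + 32.55 = 70.55→71, 71 + 27.6 = 98.6→99, 124 + 19.65 = 143.65→144) → #476390
30%: (38 + 65.1 = 103.1→103, 71 + 55.2 = 126.2→126, 124 + 39.3 = 163.3→163) → #677EA3
45%: (38 + 97.65 = 135.65→136, 71 + 82.8 = 153.8→154, 124 + 58.95 = 182.95→183) → #889AB7
60%: (38 + 130.2 = 168.2→168, 71 + 110.4 = 181.4→181, 124 + 78.6 = 202.6→203) → #A8B5CB
75%: (38 + 162.75 = 200.75→201, 71 + 138 = 209→209, 124 + 98.25 = 222.25→222) → #C9D1DE

#476390, #677EA3, #889AB7, #A8B5CB, #C9D1DE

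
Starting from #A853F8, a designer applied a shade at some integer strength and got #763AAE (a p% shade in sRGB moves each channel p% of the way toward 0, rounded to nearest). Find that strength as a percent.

30%

#A853F8 is rgb(168, 83, 248); #763AAE is rgb(118, 58, 174).
On the B channel (widest range): 174 ≈ 248 + (p/100)(0 − 248), so p ≈ 100×(174 − 248)/(0 − 248) = -7400/-248 = 29.84.
p = 30 reproduces all three channels after rounding.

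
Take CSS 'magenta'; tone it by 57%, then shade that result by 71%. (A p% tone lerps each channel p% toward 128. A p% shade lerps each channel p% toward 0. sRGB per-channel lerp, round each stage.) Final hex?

CSS magenta is rgb(255, 0, 255).
Per channel, c → c + 0.57(128 − c):
  R: 255 − 72.39 = 182.61 → 183
  G: 0 + 0.57×(128−0) = 0 + 72.96 = 72.96 → 73
  B: 255 − 72.39 = 182.61 → 183
After the tone: rgb(183, 73, 183) = #B749B7.
A 71% shade moves each channel 71% toward 0:
  R: 183 + 0.71×(0−183) = 183 − 129.93 = 53.07 → 53
  G: 73 + 0.71×(0−73) = 73 − 51.83 = 21.17 → 21
  B: 183 − 129.93 = 53.07 → 53
rgb(53, 21, 53) = #351535.

#351535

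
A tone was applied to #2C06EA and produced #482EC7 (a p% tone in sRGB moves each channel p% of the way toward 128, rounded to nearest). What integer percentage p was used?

#2C06EA is rgb(44, 6, 234); #482EC7 is rgb(72, 46, 199).
On the G channel (widest range): 46 ≈ 6 + (p/100)(128 − 6), so p ≈ 100×(46 − 6)/(128 − 6) = 4000/122 = 32.79.
p = 33 reproduces all three channels after rounding.

33%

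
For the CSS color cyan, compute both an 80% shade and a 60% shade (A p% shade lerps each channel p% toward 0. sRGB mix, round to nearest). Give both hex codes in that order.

CSS cyan is rgb(0, 255, 255).
80% shade:
  R: 0 + 0.8×(0−0) = 0 + 0 = 0 → 0
  G: 255 − 204 = 51 → 51
  B: 255 + 0.8×(0−255) = 255 − 204 = 51 → 51
  → #003333
60% shade:
  R: 0 + 0 = 0 → 0
  G: 255 + 0.6×(0−255) = 255 − 153 = 102 → 102
  B: 255 + 0.6×(0−255) = 255 − 153 = 102 → 102
  → #006666

#003333, #006666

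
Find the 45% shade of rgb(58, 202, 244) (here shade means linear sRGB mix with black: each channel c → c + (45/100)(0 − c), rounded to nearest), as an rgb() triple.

Per channel, c → c + 0.45(0 − c):
  R: 58 − 26.1 = 31.9 → 32
  G: 202 + 0.45×(0−202) = 202 − 90.9 = 111.1 → 111
  B: 244 + 0.45×(0−244) = 244 − 109.8 = 134.2 → 134

rgb(32, 111, 134)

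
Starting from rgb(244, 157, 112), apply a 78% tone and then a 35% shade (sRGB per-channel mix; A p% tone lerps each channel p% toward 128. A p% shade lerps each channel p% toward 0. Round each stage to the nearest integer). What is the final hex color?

#645751

Lerp each channel 78% toward 128:
  R: 244 + 0.78×(128−244) = 244 − 90.48 = 153.52 → 154
  G: 157 + 0.78×(128−157) = 157 − 22.62 = 134.38 → 134
  B: 112 + 12.48 = 124.48 → 124
After the tone: rgb(154, 134, 124) = #9a867c.
Lerp each channel 35% toward 0:
  R: 154 + 0.35×(0−154) = 154 − 53.9 = 100.1 → 100
  G: 134 + 0.35×(0−134) = 134 − 46.9 = 87.1 → 87
  B: 124 − 43.4 = 80.6 → 81
rgb(100, 87, 81) = #645751.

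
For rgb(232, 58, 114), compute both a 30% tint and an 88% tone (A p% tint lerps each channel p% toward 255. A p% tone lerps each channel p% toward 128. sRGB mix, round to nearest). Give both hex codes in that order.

#ef759c, #8c787e

30% tint:
  R: 232 + 0.3×(255−232) = 232 + 6.9 = 238.9 → 239
  G: 58 + 0.3×(255−58) = 58 + 59.1 = 117.1 → 117
  B: 114 + 0.3×(255−114) = 114 + 42.3 = 156.3 → 156
  → #ef759c
88% tone:
  R: 232 + 0.88×(128−232) = 232 − 91.52 = 140.48 → 140
  G: 58 + 61.6 = 119.6 → 120
  B: 114 + 0.88×(128−114) = 114 + 12.32 = 126.32 → 126
  → #8c787e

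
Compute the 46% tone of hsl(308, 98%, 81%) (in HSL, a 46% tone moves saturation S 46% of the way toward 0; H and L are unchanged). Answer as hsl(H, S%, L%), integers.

S moves 46% from 98 toward 0: 98 − 45.08 = 52.92 → 53.
H and L are unchanged.

hsl(308, 53%, 81%)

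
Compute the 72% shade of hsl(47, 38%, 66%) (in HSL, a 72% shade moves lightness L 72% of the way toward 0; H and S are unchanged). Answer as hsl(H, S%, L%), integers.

L moves 72% from 66 toward 0: 66 − 47.52 = 18.48 → 18.
H and S are unchanged.

hsl(47, 38%, 18%)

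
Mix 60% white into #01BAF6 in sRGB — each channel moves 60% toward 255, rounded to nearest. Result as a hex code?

#99E3FB

#01BAF6 is rgb(1, 186, 246).
A 60% tint moves each channel 60% toward 255:
  R: 1 + 152.4 = 153.4 → 153
  G: 186 + 0.6×(255−186) = 186 + 41.4 = 227.4 → 227
  B: 246 + 5.4 = 251.4 → 251
rgb(153, 227, 251) = #99E3FB.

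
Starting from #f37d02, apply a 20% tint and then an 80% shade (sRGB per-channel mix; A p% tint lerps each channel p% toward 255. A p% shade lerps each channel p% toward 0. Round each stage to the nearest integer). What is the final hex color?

#311e0b

#f37d02 is rgb(243, 125, 2).
A 20% tint moves each channel 20% toward 255:
  R: 243 + 0.2×(255−243) = 243 + 2.4 = 245.4 → 245
  G: 125 + 0.2×(255−125) = 125 + 26 = 151 → 151
  B: 2 + 0.2×(255−2) = 2 + 50.6 = 52.6 → 53
After the tint: rgb(245, 151, 53) = #f59735.
Lerp each channel 80% toward 0:
  R: 245 + 0.8×(0−245) = 245 − 196 = 49 → 49
  G: 151 − 120.8 = 30.2 → 30
  B: 53 − 42.4 = 10.6 → 11
rgb(49, 30, 11) = #311e0b.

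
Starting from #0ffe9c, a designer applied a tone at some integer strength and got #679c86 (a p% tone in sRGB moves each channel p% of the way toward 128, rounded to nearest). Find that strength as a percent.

#0ffe9c is rgb(15, 254, 156); #679c86 is rgb(103, 156, 134).
On the G channel (widest range): 156 ≈ 254 + (p/100)(128 − 254), so p ≈ 100×(156 − 254)/(128 − 254) = -9800/-126 = 77.78.
p = 78 reproduces all three channels after rounding.

78%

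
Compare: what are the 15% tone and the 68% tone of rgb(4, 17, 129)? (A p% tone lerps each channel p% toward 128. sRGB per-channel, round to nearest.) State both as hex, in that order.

#172281, #585c80

15% tone:
  R: 4 + 0.15×(128−4) = 4 + 18.6 = 22.6 → 23
  G: 17 + 0.15×(128−17) = 17 + 16.65 = 33.65 → 34
  B: 129 − 0.15 = 128.85 → 129
  → #172281
68% tone:
  R: 4 + 0.68×(128−4) = 4 + 84.32 = 88.32 → 88
  G: 17 + 0.68×(128−17) = 17 + 75.48 = 92.48 → 92
  B: 129 − 0.68 = 128.32 → 128
  → #585c80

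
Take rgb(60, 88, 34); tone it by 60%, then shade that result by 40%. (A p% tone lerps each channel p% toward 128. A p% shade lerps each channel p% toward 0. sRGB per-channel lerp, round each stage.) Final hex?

Per channel, c → c + 0.6(128 − c):
  R: 60 + 40.8 = 100.8 → 101
  G: 88 + 0.6×(128−88) = 88 + 24 = 112 → 112
  B: 34 + 0.6×(128−34) = 34 + 56.4 = 90.4 → 90
After the tone: rgb(101, 112, 90) = #65705a.
Per channel, c → c + 0.4(0 − c):
  R: 101 + 0.4×(0−101) = 101 − 40.4 = 60.6 → 61
  G: 112 − 44.8 = 67.2 → 67
  B: 90 + 0.4×(0−90) = 90 − 36 = 54 → 54
rgb(61, 67, 54) = #3d4336.

#3d4336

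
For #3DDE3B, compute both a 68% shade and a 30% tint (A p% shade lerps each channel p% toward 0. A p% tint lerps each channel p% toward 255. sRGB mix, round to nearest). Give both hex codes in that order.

#3DDE3B is rgb(61, 222, 59).
68% shade:
  R: 61 + 0.68×(0−61) = 61 − 41.48 = 19.52 → 20
  G: 222 − 150.96 = 71.04 → 71
  B: 59 − 40.12 = 18.88 → 19
  → #144713
30% tint:
  R: 61 + 58.2 = 119.2 → 119
  G: 222 + 0.3×(255−222) = 222 + 9.9 = 231.9 → 232
  B: 59 + 58.8 = 117.8 → 118
  → #77E876

#144713, #77E876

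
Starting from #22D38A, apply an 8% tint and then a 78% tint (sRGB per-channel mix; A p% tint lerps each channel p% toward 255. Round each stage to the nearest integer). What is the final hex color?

#D2F6E7

#22D38A is rgb(34, 211, 138).
Lerp each channel 8% toward 255:
  R: 34 + 17.68 = 51.68 → 52
  G: 211 + 0.08×(255−211) = 211 + 3.52 = 214.52 → 215
  B: 138 + 0.08×(255−138) = 138 + 9.36 = 147.36 → 147
After the tint: rgb(52, 215, 147) = #34D793.
Lerp each channel 78% toward 255:
  R: 52 + 158.34 = 210.34 → 210
  G: 215 + 0.78×(255−215) = 215 + 31.2 = 246.2 → 246
  B: 147 + 0.78×(255−147) = 147 + 84.24 = 231.24 → 231
rgb(210, 246, 231) = #D2F6E7.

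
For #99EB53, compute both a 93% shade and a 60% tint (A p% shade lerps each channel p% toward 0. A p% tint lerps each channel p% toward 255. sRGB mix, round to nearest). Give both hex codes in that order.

#0B1006, #D6F7BA

#99EB53 is rgb(153, 235, 83).
93% shade:
  R: 153 + 0.93×(0−153) = 153 − 142.29 = 10.71 → 11
  G: 235 + 0.93×(0−235) = 235 − 218.55 = 16.45 → 16
  B: 83 + 0.93×(0−83) = 83 − 77.19 = 5.81 → 6
  → #0B1006
60% tint:
  R: 153 + 0.6×(255−153) = 153 + 61.2 = 214.2 → 214
  G: 235 + 12 = 247 → 247
  B: 83 + 0.6×(255−83) = 83 + 103.2 = 186.2 → 186
  → #D6F7BA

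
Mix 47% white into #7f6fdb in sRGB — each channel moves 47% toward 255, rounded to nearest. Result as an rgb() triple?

rgb(187, 179, 236)

#7f6fdb is rgb(127, 111, 219).
A 47% tint moves each channel 47% toward 255:
  R: 127 + 0.47×(255−127) = 127 + 60.16 = 187.16 → 187
  G: 111 + 0.47×(255−111) = 111 + 67.68 = 178.68 → 179
  B: 219 + 16.92 = 235.92 → 236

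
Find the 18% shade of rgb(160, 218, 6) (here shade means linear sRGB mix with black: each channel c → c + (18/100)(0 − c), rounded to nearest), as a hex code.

#83B305

An 18% shade moves each channel 18% toward 0:
  R: 160 − 28.8 = 131.2 → 131
  G: 218 + 0.18×(0−218) = 218 − 39.24 = 178.76 → 179
  B: 6 + 0.18×(0−6) = 6 − 1.08 = 4.92 → 5
rgb(131, 179, 5) = #83B305.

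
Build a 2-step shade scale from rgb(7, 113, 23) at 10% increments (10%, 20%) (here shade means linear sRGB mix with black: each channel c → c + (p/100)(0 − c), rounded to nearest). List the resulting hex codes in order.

10%: (7 − 0.7 = 6.3→6, 113 − 11.3 = 101.7→102, 23 − 2.3 = 20.7→21) → #066615
20%: (7 − 1.4 = 5.6→6, 113 − 22.6 = 90.4→90, 23 − 4.6 = 18.4→18) → #065a12

#066615, #065a12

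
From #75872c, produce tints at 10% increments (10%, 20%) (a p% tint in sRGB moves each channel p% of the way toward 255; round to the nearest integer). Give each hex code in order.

#75872c is rgb(117, 135, 44).
10%: (117 + 13.8 = 130.8→131, 135 + 12 = 147→147, 44 + 21.1 = 65.1→65) → #839341
20%: (117 + 27.6 = 144.6→145, 135 + 24 = 159→159, 44 + 42.2 = 86.2→86) → #919f56

#839341, #919f56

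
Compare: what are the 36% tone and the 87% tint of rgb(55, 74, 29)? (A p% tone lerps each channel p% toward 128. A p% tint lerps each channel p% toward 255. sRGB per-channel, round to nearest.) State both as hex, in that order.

36% tone:
  R: 55 + 0.36×(128−55) = 55 + 26.28 = 81.28 → 81
  G: 74 + 0.36×(128−74) = 74 + 19.44 = 93.44 → 93
  B: 29 + 0.36×(128−29) = 29 + 35.64 = 64.64 → 65
  → #515d41
87% tint:
  R: 55 + 0.87×(255−55) = 55 + 174 = 229 → 229
  G: 74 + 0.87×(255−74) = 74 + 157.47 = 231.47 → 231
  B: 29 + 196.62 = 225.62 → 226
  → #e5e7e2

#515d41, #e5e7e2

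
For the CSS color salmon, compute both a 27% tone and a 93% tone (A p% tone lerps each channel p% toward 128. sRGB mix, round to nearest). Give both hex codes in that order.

#D98076, #89807F

CSS salmon is rgb(250, 128, 114).
27% tone:
  R: 250 − 32.94 = 217.06 → 217
  G: 128 + 0 = 128 → 128
  B: 114 + 0.27×(128−114) = 114 + 3.78 = 117.78 → 118
  → #D98076
93% tone:
  R: 250 + 0.93×(128−250) = 250 − 113.46 = 136.54 → 137
  G: 128 + 0 = 128 → 128
  B: 114 + 13.02 = 127.02 → 127
  → #89807F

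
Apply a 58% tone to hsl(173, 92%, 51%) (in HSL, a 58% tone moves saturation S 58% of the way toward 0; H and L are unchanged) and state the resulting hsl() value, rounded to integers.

hsl(173, 39%, 51%)

S moves 58% from 92 toward 0: 92 − 53.36 = 38.64 → 39.
H and L are unchanged.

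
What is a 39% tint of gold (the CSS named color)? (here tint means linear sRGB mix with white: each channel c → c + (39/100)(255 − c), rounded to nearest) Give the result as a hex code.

CSS gold is rgb(255, 215, 0).
A 39% tint moves each channel 39% toward 255:
  R: 255 + 0.39×(255−255) = 255 + 0 = 255 → 255
  G: 215 + 15.6 = 230.6 → 231
  B: 0 + 99.45 = 99.45 → 99
rgb(255, 231, 99) = #ffe763.

#ffe763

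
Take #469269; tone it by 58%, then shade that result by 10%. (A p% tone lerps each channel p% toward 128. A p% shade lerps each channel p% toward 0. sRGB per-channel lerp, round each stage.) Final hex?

#469269 is rgb(70, 146, 105).
A 58% tone moves each channel 58% toward 128:
  R: 70 + 0.58×(128−70) = 70 + 33.64 = 103.64 → 104
  G: 146 − 10.44 = 135.56 → 136
  B: 105 + 0.58×(128−105) = 105 + 13.34 = 118.34 → 118
After the tone: rgb(104, 136, 118) = #688876.
Lerp each channel 10% toward 0:
  R: 104 − 10.4 = 93.6 → 94
  G: 136 − 13.6 = 122.4 → 122
  B: 118 + 0.1×(0−118) = 118 − 11.8 = 106.2 → 106
rgb(94, 122, 106) = #5E7A6A.

#5E7A6A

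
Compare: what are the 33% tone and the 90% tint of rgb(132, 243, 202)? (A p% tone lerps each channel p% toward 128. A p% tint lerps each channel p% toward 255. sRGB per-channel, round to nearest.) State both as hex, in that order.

#83cdb2, #f3fefa

33% tone:
  R: 132 − 1.32 = 130.68 → 131
  G: 243 − 37.95 = 205.05 → 205
  B: 202 + 0.33×(128−202) = 202 − 24.42 = 177.58 → 178
  → #83cdb2
90% tint:
  R: 132 + 0.9×(255−132) = 132 + 110.7 = 242.7 → 243
  G: 243 + 0.9×(255−243) = 243 + 10.8 = 253.8 → 254
  B: 202 + 47.7 = 249.7 → 250
  → #f3fefa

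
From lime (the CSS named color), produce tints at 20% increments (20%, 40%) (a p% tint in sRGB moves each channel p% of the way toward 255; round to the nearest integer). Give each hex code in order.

#33FF33, #66FF66

CSS lime is rgb(0, 255, 0).
20%: (0 + 51 = 51→51, 255→255, 0 + 51 = 51→51) → #33FF33
40%: (0 + 102 = 102→102, 255→255, 0 + 102 = 102→102) → #66FF66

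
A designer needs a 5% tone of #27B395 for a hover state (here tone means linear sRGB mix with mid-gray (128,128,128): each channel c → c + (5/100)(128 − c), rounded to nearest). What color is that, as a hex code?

#2BB094

#27B395 is rgb(39, 179, 149).
A 5% tone moves each channel 5% toward 128:
  R: 39 + 0.05×(128−39) = 39 + 4.45 = 43.45 → 43
  G: 179 − 2.55 = 176.45 → 176
  B: 149 + 0.05×(128−149) = 149 − 1.05 = 147.95 → 148
rgb(43, 176, 148) = #2BB094.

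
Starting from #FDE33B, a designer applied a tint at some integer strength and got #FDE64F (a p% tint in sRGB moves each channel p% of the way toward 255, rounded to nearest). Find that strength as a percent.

10%

#FDE33B is rgb(253, 227, 59); #FDE64F is rgb(253, 230, 79).
On the B channel (widest range): 79 ≈ 59 + (p/100)(255 − 59), so p ≈ 100×(79 − 59)/(255 − 59) = 2000/196 = 10.20.
p = 10 reproduces all three channels after rounding.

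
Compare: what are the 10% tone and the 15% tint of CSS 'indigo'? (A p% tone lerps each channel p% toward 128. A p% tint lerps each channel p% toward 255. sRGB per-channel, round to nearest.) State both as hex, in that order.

#500d82, #662695

CSS indigo is rgb(75, 0, 130).
10% tone:
  R: 75 + 0.1×(128−75) = 75 + 5.3 = 80.3 → 80
  G: 0 + 12.8 = 12.8 → 13
  B: 130 + 0.1×(128−130) = 130 − 0.2 = 129.8 → 130
  → #500d82
15% tint:
  R: 75 + 27 = 102 → 102
  G: 0 + 38.25 = 38.25 → 38
  B: 130 + 18.75 = 148.75 → 149
  → #662695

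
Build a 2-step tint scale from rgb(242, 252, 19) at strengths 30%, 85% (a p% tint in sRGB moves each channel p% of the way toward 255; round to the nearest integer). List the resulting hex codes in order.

#f6fd5a, #fdffdc

30%: (242 + 3.9 = 245.9→246, 252 + 0.9 = 252.9→253, 19 + 70.8 = 89.8→90) → #f6fd5a
85%: (242 + 11.05 = 253.05→253, 252 + 2.55 = 254.55→255, 19 + 200.6 = 219.6→220) → #fdffdc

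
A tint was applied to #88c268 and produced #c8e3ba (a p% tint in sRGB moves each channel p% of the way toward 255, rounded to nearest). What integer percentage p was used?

#88c268 is rgb(136, 194, 104); #c8e3ba is rgb(200, 227, 186).
On the B channel (widest range): 186 ≈ 104 + (p/100)(255 − 104), so p ≈ 100×(186 − 104)/(255 − 104) = 8200/151 = 54.30.
p = 54 reproduces all three channels after rounding.

54%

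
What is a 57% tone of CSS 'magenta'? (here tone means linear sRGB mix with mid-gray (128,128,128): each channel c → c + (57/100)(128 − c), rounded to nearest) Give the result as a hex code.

#B749B7

CSS magenta is rgb(255, 0, 255).
Per channel, c → c + 0.57(128 − c):
  R: 255 + 0.57×(128−255) = 255 − 72.39 = 182.61 → 183
  G: 0 + 0.57×(128−0) = 0 + 72.96 = 72.96 → 73
  B: 255 + 0.57×(128−255) = 255 − 72.39 = 182.61 → 183
rgb(183, 73, 183) = #B749B7.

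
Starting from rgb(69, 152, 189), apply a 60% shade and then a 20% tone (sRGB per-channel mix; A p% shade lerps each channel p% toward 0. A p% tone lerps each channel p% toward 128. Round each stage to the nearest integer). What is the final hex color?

Per channel, c → c + 0.6(0 − c):
  R: 69 + 0.6×(0−69) = 69 − 41.4 = 27.6 → 28
  G: 152 + 0.6×(0−152) = 152 − 91.2 = 60.8 → 61
  B: 189 − 113.4 = 75.6 → 76
After the shade: rgb(28, 61, 76) = #1C3D4C.
Lerp each channel 20% toward 128:
  R: 28 + 20 = 48 → 48
  G: 61 + 13.4 = 74.4 → 74
  B: 76 + 10.4 = 86.4 → 86
rgb(48, 74, 86) = #304A56.

#304A56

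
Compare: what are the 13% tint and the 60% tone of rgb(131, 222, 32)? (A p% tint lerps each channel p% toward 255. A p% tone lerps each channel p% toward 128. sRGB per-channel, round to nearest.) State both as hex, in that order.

#93E23D, #81A65A

13% tint:
  R: 131 + 0.13×(255−131) = 131 + 16.12 = 147.12 → 147
  G: 222 + 4.29 = 226.29 → 226
  B: 32 + 0.13×(255−32) = 32 + 28.99 = 60.99 → 61
  → #93E23D
60% tone:
  R: 131 + 0.6×(128−131) = 131 − 1.8 = 129.2 → 129
  G: 222 + 0.6×(128−222) = 222 − 56.4 = 165.6 → 166
  B: 32 + 57.6 = 89.6 → 90
  → #81A65A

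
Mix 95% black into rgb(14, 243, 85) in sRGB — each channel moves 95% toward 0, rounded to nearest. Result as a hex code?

Lerp each channel 95% toward 0:
  R: 14 + 0.95×(0−14) = 14 − 13.3 = 0.7 → 1
  G: 243 − 230.85 = 12.15 → 12
  B: 85 − 80.75 = 4.25 → 4
rgb(1, 12, 4) = #010C04.

#010C04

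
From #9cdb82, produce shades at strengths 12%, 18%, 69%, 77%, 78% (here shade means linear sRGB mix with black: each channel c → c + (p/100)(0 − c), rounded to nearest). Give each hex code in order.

#9cdb82 is rgb(156, 219, 130).
12%: (156 − 18.72 = 137.28→137, 219 − 26.28 = 192.72→193, 130 − 15.6 = 114.4→114) → #89c172
18%: (156 − 28.08 = 127.92→128, 219 − 39.42 = 179.58→180, 130 − 23.4 = 106.6→107) → #80b46b
69%: (156 − 107.64 = 48.36→48, 219 − 151.11 = 67.89→68, 130 − 89.7 = 40.3→40) → #304428
77%: (156 − 120.12 = 35.88→36, 219 − 168.63 = 50.37→50, 130 − 100.1 = 29.9→30) → #24321e
78%: (156 − 121.68 = 34.32→34, 219 − 170.82 = 48.18→48, 130 − 101.4 = 28.6→29) → #22301d

#89c172, #80b46b, #304428, #24321e, #22301d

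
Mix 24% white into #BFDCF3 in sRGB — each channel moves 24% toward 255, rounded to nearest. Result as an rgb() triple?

#BFDCF3 is rgb(191, 220, 243).
A 24% tint moves each channel 24% toward 255:
  R: 191 + 0.24×(255−191) = 191 + 15.36 = 206.36 → 206
  G: 220 + 0.24×(255−220) = 220 + 8.4 = 228.4 → 228
  B: 243 + 2.88 = 245.88 → 246

rgb(206, 228, 246)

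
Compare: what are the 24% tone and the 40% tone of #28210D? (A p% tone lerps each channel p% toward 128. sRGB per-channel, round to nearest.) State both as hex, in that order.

#28210D is rgb(40, 33, 13).
24% tone:
  R: 40 + 0.24×(128−40) = 40 + 21.12 = 61.12 → 61
  G: 33 + 0.24×(128−33) = 33 + 22.8 = 55.8 → 56
  B: 13 + 27.6 = 40.6 → 41
  → #3D3829
40% tone:
  R: 40 + 0.4×(128−40) = 40 + 35.2 = 75.2 → 75
  G: 33 + 0.4×(128−33) = 33 + 38 = 71 → 71
  B: 13 + 0.4×(128−13) = 13 + 46 = 59 → 59
  → #4B473B

#3D3829, #4B473B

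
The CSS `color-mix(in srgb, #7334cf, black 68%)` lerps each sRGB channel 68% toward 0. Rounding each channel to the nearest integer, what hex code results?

#7334cf is rgb(115, 52, 207).
Per channel, c → c + 0.68(0 − c):
  R: 115 − 78.2 = 36.8 → 37
  G: 52 + 0.68×(0−52) = 52 − 35.36 = 16.64 → 17
  B: 207 − 140.76 = 66.24 → 66
rgb(37, 17, 66) = #251142.

#251142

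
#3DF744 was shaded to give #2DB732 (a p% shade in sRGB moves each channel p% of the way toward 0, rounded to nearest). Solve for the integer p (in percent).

#3DF744 is rgb(61, 247, 68); #2DB732 is rgb(45, 183, 50).
On the G channel (widest range): 183 ≈ 247 + (p/100)(0 − 247), so p ≈ 100×(183 − 247)/(0 − 247) = -6400/-247 = 25.91.
p = 26 reproduces all three channels after rounding.

26%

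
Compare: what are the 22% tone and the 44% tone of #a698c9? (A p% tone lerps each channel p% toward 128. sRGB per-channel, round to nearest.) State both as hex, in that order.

#a698c9 is rgb(166, 152, 201).
22% tone:
  R: 166 − 8.36 = 157.64 → 158
  G: 152 + 0.22×(128−152) = 152 − 5.28 = 146.72 → 147
  B: 201 − 16.06 = 184.94 → 185
  → #9e93b9
44% tone:
  R: 166 + 0.44×(128−166) = 166 − 16.72 = 149.28 → 149
  G: 152 + 0.44×(128−152) = 152 − 10.56 = 141.44 → 141
  B: 201 + 0.44×(128−201) = 201 − 32.12 = 168.88 → 169
  → #958da9

#9e93b9, #958da9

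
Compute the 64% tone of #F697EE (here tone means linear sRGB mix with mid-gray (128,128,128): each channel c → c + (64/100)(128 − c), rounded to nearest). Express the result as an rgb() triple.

#F697EE is rgb(246, 151, 238).
Per channel, c → c + 0.64(128 − c):
  R: 246 + 0.64×(128−246) = 246 − 75.52 = 170.48 → 170
  G: 151 + 0.64×(128−151) = 151 − 14.72 = 136.28 → 136
  B: 238 + 0.64×(128−238) = 238 − 70.4 = 167.6 → 168

rgb(170, 136, 168)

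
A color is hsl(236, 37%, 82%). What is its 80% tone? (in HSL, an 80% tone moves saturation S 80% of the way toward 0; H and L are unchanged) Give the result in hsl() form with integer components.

hsl(236, 7%, 82%)

S moves 80% from 37 toward 0: 37 − 29.6 = 7.4 → 7.
H and L are unchanged.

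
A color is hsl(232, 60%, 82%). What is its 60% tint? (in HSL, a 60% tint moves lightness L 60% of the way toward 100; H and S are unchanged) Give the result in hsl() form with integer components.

L moves 60% from 82 toward 100: 82 + 10.8 = 92.8 → 93.
H and S are unchanged.

hsl(232, 60%, 93%)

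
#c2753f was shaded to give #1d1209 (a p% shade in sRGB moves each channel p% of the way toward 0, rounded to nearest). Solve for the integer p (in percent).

#c2753f is rgb(194, 117, 63); #1d1209 is rgb(29, 18, 9).
On the R channel (widest range): 29 ≈ 194 + (p/100)(0 − 194), so p ≈ 100×(29 − 194)/(0 − 194) = -16500/-194 = 85.05.
p = 85 reproduces all three channels after rounding.

85%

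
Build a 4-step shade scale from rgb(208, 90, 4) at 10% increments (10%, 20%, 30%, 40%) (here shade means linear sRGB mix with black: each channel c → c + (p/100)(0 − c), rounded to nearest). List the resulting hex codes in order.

10%: (208 − 20.8 = 187.2→187, 90 − 9 = 81→81, 4→4) → #BB5104
20%: (208 − 41.6 = 166.4→166, 90 − 18 = 72→72, 4 − 0.8 = 3.2→3) → #A64803
30%: (208 − 62.4 = 145.6→146, 90 − 27 = 63→63, 4 − 1.2 = 2.8→3) → #923F03
40%: (208 − 83.2 = 124.8→125, 90 − 36 = 54→54, 4 − 1.6 = 2.4→2) → #7D3602

#BB5104, #A64803, #923F03, #7D3602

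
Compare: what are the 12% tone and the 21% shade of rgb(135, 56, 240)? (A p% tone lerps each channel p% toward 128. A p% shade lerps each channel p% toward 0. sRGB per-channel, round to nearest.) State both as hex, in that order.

#8641E3, #6B2CBE

12% tone:
  R: 135 + 0.12×(128−135) = 135 − 0.84 = 134.16 → 134
  G: 56 + 8.64 = 64.64 → 65
  B: 240 − 13.44 = 226.56 → 227
  → #8641E3
21% shade:
  R: 135 + 0.21×(0−135) = 135 − 28.35 = 106.65 → 107
  G: 56 + 0.21×(0−56) = 56 − 11.76 = 44.24 → 44
  B: 240 − 50.4 = 189.6 → 190
  → #6B2CBE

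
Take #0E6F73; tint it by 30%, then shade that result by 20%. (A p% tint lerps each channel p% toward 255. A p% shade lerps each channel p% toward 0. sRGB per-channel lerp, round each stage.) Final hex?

#0E6F73 is rgb(14, 111, 115).
Per channel, c → c + 0.3(255 − c):
  R: 14 + 72.3 = 86.3 → 86
  G: 111 + 43.2 = 154.2 → 154
  B: 115 + 0.3×(255−115) = 115 + 42 = 157 → 157
After the tint: rgb(86, 154, 157) = #569A9D.
Lerp each channel 20% toward 0:
  R: 86 − 17.2 = 68.8 → 69
  G: 154 − 30.8 = 123.2 → 123
  B: 157 − 31.4 = 125.6 → 126
rgb(69, 123, 126) = #457B7E.

#457B7E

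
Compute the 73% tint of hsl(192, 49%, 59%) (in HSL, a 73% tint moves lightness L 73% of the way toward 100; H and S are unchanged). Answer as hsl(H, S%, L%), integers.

L moves 73% from 59 toward 100: 59 + 29.93 = 88.93 → 89.
H and S are unchanged.

hsl(192, 49%, 89%)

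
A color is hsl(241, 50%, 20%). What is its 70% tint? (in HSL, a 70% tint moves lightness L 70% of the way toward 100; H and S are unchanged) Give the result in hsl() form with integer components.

L moves 70% from 20 toward 100: 20 + 56 = 76 → 76.
H and S are unchanged.

hsl(241, 50%, 76%)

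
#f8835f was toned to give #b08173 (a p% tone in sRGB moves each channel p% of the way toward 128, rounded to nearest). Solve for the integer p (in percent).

60%

#f8835f is rgb(248, 131, 95); #b08173 is rgb(176, 129, 115).
On the R channel (widest range): 176 ≈ 248 + (p/100)(128 − 248), so p ≈ 100×(176 − 248)/(128 − 248) = -7200/-120 = 60.00.
p = 60 reproduces all three channels after rounding.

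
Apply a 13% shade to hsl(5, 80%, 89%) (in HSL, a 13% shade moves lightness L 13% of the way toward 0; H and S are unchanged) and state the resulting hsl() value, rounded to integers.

hsl(5, 80%, 77%)

L moves 13% from 89 toward 0: 89 − 11.57 = 77.43 → 77.
H and S are unchanged.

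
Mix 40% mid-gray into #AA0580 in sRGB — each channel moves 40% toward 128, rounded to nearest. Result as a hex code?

#993680

#AA0580 is rgb(170, 5, 128).
A 40% tone moves each channel 40% toward 128:
  R: 170 + 0.4×(128−170) = 170 − 16.8 = 153.2 → 153
  G: 5 + 0.4×(128−5) = 5 + 49.2 = 54.2 → 54
  B: 128 + 0.4×(128−128) = 128 + 0 = 128 → 128
rgb(153, 54, 128) = #993680.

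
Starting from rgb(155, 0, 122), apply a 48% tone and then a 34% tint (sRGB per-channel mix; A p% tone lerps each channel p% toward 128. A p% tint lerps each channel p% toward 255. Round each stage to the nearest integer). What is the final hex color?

A 48% tone moves each channel 48% toward 128:
  R: 155 + 0.48×(128−155) = 155 − 12.96 = 142.04 → 142
  G: 0 + 0.48×(128−0) = 0 + 61.44 = 61.44 → 61
  B: 122 + 0.48×(128−122) = 122 + 2.88 = 124.88 → 125
After the tone: rgb(142, 61, 125) = #8E3D7D.
A 34% tint moves each channel 34% toward 255:
  R: 142 + 38.42 = 180.42 → 180
  G: 61 + 0.34×(255−61) = 61 + 65.96 = 126.96 → 127
  B: 125 + 0.34×(255−125) = 125 + 44.2 = 169.2 → 169
rgb(180, 127, 169) = #B47FA9.

#B47FA9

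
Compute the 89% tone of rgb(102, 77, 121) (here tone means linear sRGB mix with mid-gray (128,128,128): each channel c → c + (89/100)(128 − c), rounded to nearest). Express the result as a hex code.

An 89% tone moves each channel 89% toward 128:
  R: 102 + 23.14 = 125.14 → 125
  G: 77 + 45.39 = 122.39 → 122
  B: 121 + 6.23 = 127.23 → 127
rgb(125, 122, 127) = #7D7A7F.

#7D7A7F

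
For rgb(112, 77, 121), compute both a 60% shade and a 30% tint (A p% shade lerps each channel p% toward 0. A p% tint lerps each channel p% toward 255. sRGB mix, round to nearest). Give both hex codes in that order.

#2D1F30, #9B82A1

60% shade:
  R: 112 + 0.6×(0−112) = 112 − 67.2 = 44.8 → 45
  G: 77 + 0.6×(0−77) = 77 − 46.2 = 30.8 → 31
  B: 121 + 0.6×(0−121) = 121 − 72.6 = 48.4 → 48
  → #2D1F30
30% tint:
  R: 112 + 0.3×(255−112) = 112 + 42.9 = 154.9 → 155
  G: 77 + 0.3×(255−77) = 77 + 53.4 = 130.4 → 130
  B: 121 + 40.2 = 161.2 → 161
  → #9B82A1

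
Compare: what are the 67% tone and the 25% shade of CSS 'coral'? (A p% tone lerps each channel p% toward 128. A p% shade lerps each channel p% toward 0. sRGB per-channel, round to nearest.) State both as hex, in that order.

#aa8070, #bf5f3c

CSS coral is rgb(255, 127, 80).
67% tone:
  R: 255 − 85.09 = 169.91 → 170
  G: 127 + 0.67 = 127.67 → 128
  B: 80 + 32.16 = 112.16 → 112
  → #aa8070
25% shade:
  R: 255 − 63.75 = 191.25 → 191
  G: 127 + 0.25×(0−127) = 127 − 31.75 = 95.25 → 95
  B: 80 + 0.25×(0−80) = 80 − 20 = 60 → 60
  → #bf5f3c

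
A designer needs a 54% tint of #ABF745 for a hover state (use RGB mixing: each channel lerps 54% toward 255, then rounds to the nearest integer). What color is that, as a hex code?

#ABF745 is rgb(171, 247, 69).
A 54% tint moves each channel 54% toward 255:
  R: 171 + 45.36 = 216.36 → 216
  G: 247 + 0.54×(255−247) = 247 + 4.32 = 251.32 → 251
  B: 69 + 0.54×(255−69) = 69 + 100.44 = 169.44 → 169
rgb(216, 251, 169) = #D8FBA9.

#D8FBA9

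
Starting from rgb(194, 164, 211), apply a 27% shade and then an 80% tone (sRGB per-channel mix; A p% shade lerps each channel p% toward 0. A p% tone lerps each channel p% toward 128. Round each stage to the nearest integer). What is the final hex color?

Lerp each channel 27% toward 0:
  R: 194 − 52.38 = 141.62 → 142
  G: 164 + 0.27×(0−164) = 164 − 44.28 = 119.72 → 120
  B: 211 + 0.27×(0−211) = 211 − 56.97 = 154.03 → 154
After the shade: rgb(142, 120, 154) = #8e789a.
Lerp each channel 80% toward 128:
  R: 142 + 0.8×(128−142) = 142 − 11.2 = 130.8 → 131
  G: 120 + 0.8×(128−120) = 120 + 6.4 = 126.4 → 126
  B: 154 + 0.8×(128−154) = 154 − 20.8 = 133.2 → 133
rgb(131, 126, 133) = #837e85.

#837e85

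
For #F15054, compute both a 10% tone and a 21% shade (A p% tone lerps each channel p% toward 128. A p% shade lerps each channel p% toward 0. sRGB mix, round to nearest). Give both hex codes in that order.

#E65558, #BE3F42

#F15054 is rgb(241, 80, 84).
10% tone:
  R: 241 + 0.1×(128−241) = 241 − 11.3 = 229.7 → 230
  G: 80 + 0.1×(128−80) = 80 + 4.8 = 84.8 → 85
  B: 84 + 0.1×(128−84) = 84 + 4.4 = 88.4 → 88
  → #E65558
21% shade:
  R: 241 − 50.61 = 190.39 → 190
  G: 80 + 0.21×(0−80) = 80 − 16.8 = 63.2 → 63
  B: 84 − 17.64 = 66.36 → 66
  → #BE3F42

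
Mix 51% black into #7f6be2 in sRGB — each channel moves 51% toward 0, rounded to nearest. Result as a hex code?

#3e346f

#7f6be2 is rgb(127, 107, 226).
Per channel, c → c + 0.51(0 − c):
  R: 127 − 64.77 = 62.23 → 62
  G: 107 + 0.51×(0−107) = 107 − 54.57 = 52.43 → 52
  B: 226 + 0.51×(0−226) = 226 − 115.26 = 110.74 → 111
rgb(62, 52, 111) = #3e346f.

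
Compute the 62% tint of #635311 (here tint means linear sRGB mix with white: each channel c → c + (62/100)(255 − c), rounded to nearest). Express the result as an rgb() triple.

#635311 is rgb(99, 83, 17).
Lerp each channel 62% toward 255:
  R: 99 + 0.62×(255−99) = 99 + 96.72 = 195.72 → 196
  G: 83 + 0.62×(255−83) = 83 + 106.64 = 189.64 → 190
  B: 17 + 0.62×(255−17) = 17 + 147.56 = 164.56 → 165

rgb(196, 190, 165)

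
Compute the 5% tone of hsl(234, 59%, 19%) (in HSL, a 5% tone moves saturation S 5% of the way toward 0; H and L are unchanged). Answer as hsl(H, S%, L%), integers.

S moves 5% from 59 toward 0: 59 − 2.95 = 56.05 → 56.
H and L are unchanged.

hsl(234, 56%, 19%)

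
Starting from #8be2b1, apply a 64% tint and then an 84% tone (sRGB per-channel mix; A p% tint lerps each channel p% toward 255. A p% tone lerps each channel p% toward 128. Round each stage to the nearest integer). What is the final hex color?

#8e9390

#8be2b1 is rgb(139, 226, 177).
A 64% tint moves each channel 64% toward 255:
  R: 139 + 0.64×(255−139) = 139 + 74.24 = 213.24 → 213
  G: 226 + 0.64×(255−226) = 226 + 18.56 = 244.56 → 245
  B: 177 + 49.92 = 226.92 → 227
After the tint: rgb(213, 245, 227) = #d5f5e3.
An 84% tone moves each channel 84% toward 128:
  R: 213 + 0.84×(128−213) = 213 − 71.4 = 141.6 → 142
  G: 245 − 98.28 = 146.72 → 147
  B: 227 − 83.16 = 143.84 → 144
rgb(142, 147, 144) = #8e9390.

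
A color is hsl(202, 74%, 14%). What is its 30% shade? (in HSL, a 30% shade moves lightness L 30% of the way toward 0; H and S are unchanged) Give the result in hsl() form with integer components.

L moves 30% from 14 toward 0: 14 − 4.2 = 9.8 → 10.
H and S are unchanged.

hsl(202, 74%, 10%)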